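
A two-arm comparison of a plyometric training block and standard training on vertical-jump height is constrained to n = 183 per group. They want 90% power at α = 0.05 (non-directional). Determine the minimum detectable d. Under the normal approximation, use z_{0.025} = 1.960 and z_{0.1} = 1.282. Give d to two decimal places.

For two independent groups of n = 183 each: d_min = (z_{α/2} + z_β)·√(2/n).
z-sum = 1.960 + 1.282 = 3.242.
d_min = 3.242 × √(2/183) = 3.242 × 0.1045 = 0.339.

d_min ≈ 0.34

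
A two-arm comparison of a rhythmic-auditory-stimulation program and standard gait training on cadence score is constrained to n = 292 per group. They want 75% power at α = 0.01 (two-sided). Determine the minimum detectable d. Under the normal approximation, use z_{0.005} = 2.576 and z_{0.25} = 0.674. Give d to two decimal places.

d_min ≈ 0.27

For two independent groups of n = 292 each: d_min = (z_{α/2} + z_β)·√(2/n).
z-sum = 2.576 + 0.674 = 3.250.
d_min = 3.250 × √(2/292) = 3.250 × 0.0828 = 0.269.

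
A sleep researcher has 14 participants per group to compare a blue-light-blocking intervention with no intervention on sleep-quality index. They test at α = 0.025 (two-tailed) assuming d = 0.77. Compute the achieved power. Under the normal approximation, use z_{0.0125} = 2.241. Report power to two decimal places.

For two equal groups, power = Φ(d·√(n/2) − z_{α/2}).
d·√(n/2) = 0.77 × √(14/2) = 0.77 × 2.646 = 2.037.
z_β = 2.037 − 2.241 = -0.204.
Power = Φ(-0.204) = 0.419.

power ≈ 0.42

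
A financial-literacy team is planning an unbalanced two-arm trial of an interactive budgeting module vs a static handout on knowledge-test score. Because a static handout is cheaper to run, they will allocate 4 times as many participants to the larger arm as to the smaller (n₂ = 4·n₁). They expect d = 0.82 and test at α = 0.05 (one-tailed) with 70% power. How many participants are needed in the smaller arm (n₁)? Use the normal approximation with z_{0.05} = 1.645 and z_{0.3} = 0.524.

n₁ = 9

With allocation ratio k = n₂/n₁ = 4, Var(x̄₁−x̄₂) = σ²(1/n₁ + 1/(k·n₁)) = σ²·(k+1)/(k·n₁).
So n₁ = (1 + 1/k)·((z_{α} + z_β)/d)² = 1.250 × (2.169/0.82)².
n₁ = 1.250 × 7.00 = 8.7.
Round up: n₁ = 9, giving n₂ = 4 × 9 = 36.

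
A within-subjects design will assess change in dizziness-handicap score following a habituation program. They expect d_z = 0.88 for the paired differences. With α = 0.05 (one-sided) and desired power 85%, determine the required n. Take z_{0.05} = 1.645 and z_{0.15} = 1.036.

n = 10 pairs

For a paired (one-sample on differences) test: n = ((z_{α} + z_β) / d)².
z_{α} + z_β = 1.645 + 1.036 = 2.681.
n = (2.681 / 0.88)² = 3.047² = 9.28.
Round up.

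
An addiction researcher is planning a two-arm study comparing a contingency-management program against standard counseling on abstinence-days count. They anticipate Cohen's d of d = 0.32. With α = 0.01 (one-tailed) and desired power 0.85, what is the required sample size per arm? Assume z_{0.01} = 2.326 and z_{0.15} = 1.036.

For two independent groups with equal n: n = 2·((z_{α} + z_β) / d)².
z_{α} + z_β = 2.326 + 1.036 = 3.362.
n = 2 × (3.362 / 0.32)² = 2 × 10.506² = 2 × 110.38 = 220.8.
Round up to the next whole participant.

n = 221 per group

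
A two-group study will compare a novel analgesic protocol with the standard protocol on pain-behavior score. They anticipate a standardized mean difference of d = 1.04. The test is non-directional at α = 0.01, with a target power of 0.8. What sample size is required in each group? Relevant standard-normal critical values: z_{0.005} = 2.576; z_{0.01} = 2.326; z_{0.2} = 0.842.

n = 22 per group

For two independent groups with equal n: n = 2·((z_{α/2} + z_β) / d)².
z_{α/2} + z_β = 2.576 + 0.842 = 3.418.
n = 2 × (3.418 / 1.04)² = 2 × 3.287² = 2 × 10.80 = 21.6.
Round up to the next whole participant.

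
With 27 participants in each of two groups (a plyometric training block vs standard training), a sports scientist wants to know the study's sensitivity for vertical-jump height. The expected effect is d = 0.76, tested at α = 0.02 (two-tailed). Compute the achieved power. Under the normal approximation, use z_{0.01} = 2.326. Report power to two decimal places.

power ≈ 0.68

For two equal groups, power = Φ(d·√(n/2) − z_{α/2}).
d·√(n/2) = 0.76 × √(27/2) = 0.76 × 3.674 = 2.792.
z_β = 2.792 − 2.326 = 0.466.
Power = Φ(0.466) = 0.680.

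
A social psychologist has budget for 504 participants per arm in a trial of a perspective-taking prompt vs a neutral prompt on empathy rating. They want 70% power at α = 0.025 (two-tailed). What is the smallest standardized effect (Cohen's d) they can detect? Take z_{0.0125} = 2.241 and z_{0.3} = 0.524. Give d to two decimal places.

For two independent groups of n = 504 each: d_min = (z_{α/2} + z_β)·√(2/n).
z-sum = 2.241 + 0.524 = 2.765.
d_min = 2.765 × √(2/504) = 2.765 × 0.0630 = 0.174.

d_min ≈ 0.17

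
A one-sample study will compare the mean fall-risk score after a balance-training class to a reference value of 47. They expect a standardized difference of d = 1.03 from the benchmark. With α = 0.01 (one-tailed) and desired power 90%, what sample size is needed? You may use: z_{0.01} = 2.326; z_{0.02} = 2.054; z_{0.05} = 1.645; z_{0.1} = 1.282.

For a one-sample test: n = ((z_{α} + z_β) / d)².
z_{α} + z_β = 2.326 + 1.282 = 3.608.
n = (3.608 / 1.03)² = 3.503² = 12.27.
Round up.

n = 13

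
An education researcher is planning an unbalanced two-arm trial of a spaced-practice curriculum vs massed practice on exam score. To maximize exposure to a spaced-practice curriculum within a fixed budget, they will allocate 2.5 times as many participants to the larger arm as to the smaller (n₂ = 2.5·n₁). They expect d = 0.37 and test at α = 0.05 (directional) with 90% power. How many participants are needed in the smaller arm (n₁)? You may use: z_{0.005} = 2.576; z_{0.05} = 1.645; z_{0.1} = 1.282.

n₁ = 88

With allocation ratio k = n₂/n₁ = 2.5, Var(x̄₁−x̄₂) = σ²(1/n₁ + 1/(k·n₁)) = σ²·(k+1)/(k·n₁).
So n₁ = (1 + 1/k)·((z_{α} + z_β)/d)² = 1.400 × (2.927/0.37)².
n₁ = 1.400 × 62.58 = 87.6.
Round up: n₁ = 88, giving n₂ = 2.5 × 88 = 220.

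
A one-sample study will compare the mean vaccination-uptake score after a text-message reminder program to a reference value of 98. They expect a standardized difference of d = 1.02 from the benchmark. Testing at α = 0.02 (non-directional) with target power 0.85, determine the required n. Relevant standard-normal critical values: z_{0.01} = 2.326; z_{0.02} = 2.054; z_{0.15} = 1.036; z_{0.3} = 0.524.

n = 11

For a one-sample test: n = ((z_{α/2} + z_β) / d)².
z_{α/2} + z_β = 2.326 + 1.036 = 3.362.
n = (3.362 / 1.02)² = 3.296² = 10.86.
Round up.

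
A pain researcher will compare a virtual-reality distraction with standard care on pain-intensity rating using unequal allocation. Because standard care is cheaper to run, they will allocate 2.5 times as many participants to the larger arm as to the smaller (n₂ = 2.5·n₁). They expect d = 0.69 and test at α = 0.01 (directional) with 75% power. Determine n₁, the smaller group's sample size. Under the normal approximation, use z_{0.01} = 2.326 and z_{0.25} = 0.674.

n₁ = 27

With allocation ratio k = n₂/n₁ = 2.5, Var(x̄₁−x̄₂) = σ²(1/n₁ + 1/(k·n₁)) = σ²·(k+1)/(k·n₁).
So n₁ = (1 + 1/k)·((z_{α} + z_β)/d)² = 1.400 × (3.000/0.69)².
n₁ = 1.400 × 18.90 = 26.5.
Round up: n₁ = 27, giving n₂ = ⌈2.5 × 27⌉ = ⌈67.5⌉ = 68.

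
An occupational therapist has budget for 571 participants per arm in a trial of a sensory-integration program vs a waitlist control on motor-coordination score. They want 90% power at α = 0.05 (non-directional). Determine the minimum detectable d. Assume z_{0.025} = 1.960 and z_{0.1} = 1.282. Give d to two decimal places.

For two independent groups of n = 571 each: d_min = (z_{α/2} + z_β)·√(2/n).
z-sum = 1.960 + 1.282 = 3.242.
d_min = 3.242 × √(2/571) = 3.242 × 0.0592 = 0.192.

d_min ≈ 0.19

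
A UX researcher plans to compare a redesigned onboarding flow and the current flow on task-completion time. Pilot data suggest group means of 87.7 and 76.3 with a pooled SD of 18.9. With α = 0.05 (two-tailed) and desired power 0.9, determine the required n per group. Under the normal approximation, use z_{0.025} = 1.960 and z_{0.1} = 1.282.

Cohen's d = |M₁ − M₂| / SD_pooled = |87.7 − 76.3| / 18.9 = 11.4 / 18.9 = 0.603.
For two independent groups with equal n: n = 2·((z_{α/2} + z_β) / d)².
z_{α/2} + z_β = 1.960 + 1.282 = 3.242.
n = 2 × (3.242 / 0.603)² = 2 × 5.376² = 2 × 28.91 = 57.8.
Round up to the next whole participant.

n = 58 per group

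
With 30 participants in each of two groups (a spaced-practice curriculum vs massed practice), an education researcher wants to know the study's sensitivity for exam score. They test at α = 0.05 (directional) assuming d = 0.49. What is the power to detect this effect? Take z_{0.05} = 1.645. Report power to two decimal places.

For two equal groups, power = Φ(d·√(n/2) − z_{α}).
d·√(n/2) = 0.49 × √(30/2) = 0.49 × 3.873 = 1.898.
z_β = 1.898 − 1.645 = 0.253.
Power = Φ(0.253) = 0.600.

power ≈ 0.60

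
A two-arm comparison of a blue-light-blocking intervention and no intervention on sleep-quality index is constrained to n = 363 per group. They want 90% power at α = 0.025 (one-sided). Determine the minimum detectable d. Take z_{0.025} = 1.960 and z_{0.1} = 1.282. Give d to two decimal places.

For two independent groups of n = 363 each: d_min = (z_{α} + z_β)·√(2/n).
z-sum = 1.960 + 1.282 = 3.242.
d_min = 3.242 × √(2/363) = 3.242 × 0.0742 = 0.241.

d_min ≈ 0.24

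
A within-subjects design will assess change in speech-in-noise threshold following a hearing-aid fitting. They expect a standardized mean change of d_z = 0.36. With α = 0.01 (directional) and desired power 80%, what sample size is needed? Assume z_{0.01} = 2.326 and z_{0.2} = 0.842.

For a paired (one-sample on differences) test: n = ((z_{α} + z_β) / d)².
z_{α} + z_β = 2.326 + 0.842 = 3.168.
n = (3.168 / 0.36)² = 8.800² = 77.44.
Round up.

n = 78 pairs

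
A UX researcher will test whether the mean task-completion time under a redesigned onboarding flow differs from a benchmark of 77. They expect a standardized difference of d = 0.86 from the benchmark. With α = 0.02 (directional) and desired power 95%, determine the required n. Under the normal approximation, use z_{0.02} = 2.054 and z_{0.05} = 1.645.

n = 19

For a one-sample test: n = ((z_{α} + z_β) / d)².
z_{α} + z_β = 2.054 + 1.645 = 3.699.
n = (3.699 / 0.86)² = 4.301² = 18.50.
Round up.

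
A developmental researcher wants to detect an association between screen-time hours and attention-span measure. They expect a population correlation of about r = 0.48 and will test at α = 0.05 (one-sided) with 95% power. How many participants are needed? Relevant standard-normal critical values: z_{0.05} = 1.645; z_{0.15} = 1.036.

Fisher's z: C = ½·ln((1+r)/(1−r)) = ½·ln(2.8462) = 0.5230.
n = ((z_{α} + z_β)/C)² + 3.
(1.645 + 1.645) / 0.5230 = 3.290 / 0.5230 = 6.291.
n = 6.291² + 3 = 39.57 + 3 = 42.6.
Round up.

n = 43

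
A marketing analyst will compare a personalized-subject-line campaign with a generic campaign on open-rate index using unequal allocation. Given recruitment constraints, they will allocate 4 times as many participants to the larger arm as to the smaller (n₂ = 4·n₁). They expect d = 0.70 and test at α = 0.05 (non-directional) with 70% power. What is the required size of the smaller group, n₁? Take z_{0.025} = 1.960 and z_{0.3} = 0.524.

n₁ = 16

With allocation ratio k = n₂/n₁ = 4, Var(x̄₁−x̄₂) = σ²(1/n₁ + 1/(k·n₁)) = σ²·(k+1)/(k·n₁).
So n₁ = (1 + 1/k)·((z_{α/2} + z_β)/d)² = 1.250 × (2.484/0.70)².
n₁ = 1.250 × 12.59 = 15.7.
Round up: n₁ = 16, giving n₂ = 4 × 16 = 64.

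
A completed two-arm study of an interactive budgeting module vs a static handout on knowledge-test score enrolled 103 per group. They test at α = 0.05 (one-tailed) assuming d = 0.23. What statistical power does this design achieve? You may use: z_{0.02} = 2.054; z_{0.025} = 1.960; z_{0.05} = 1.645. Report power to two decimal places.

power ≈ 0.50

For two equal groups, power = Φ(d·√(n/2) − z_{α}).
d·√(n/2) = 0.23 × √(103/2) = 0.23 × 7.176 = 1.651.
z_β = 1.651 − 1.645 = 0.006.
Power = Φ(0.006) = 0.502.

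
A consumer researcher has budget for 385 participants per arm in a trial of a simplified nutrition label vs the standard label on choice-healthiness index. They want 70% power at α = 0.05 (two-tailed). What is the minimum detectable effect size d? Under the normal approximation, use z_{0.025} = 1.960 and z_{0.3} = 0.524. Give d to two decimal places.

For two independent groups of n = 385 each: d_min = (z_{α/2} + z_β)·√(2/n).
z-sum = 1.960 + 0.524 = 2.484.
d_min = 2.484 × √(2/385) = 2.484 × 0.0721 = 0.179.

d_min ≈ 0.18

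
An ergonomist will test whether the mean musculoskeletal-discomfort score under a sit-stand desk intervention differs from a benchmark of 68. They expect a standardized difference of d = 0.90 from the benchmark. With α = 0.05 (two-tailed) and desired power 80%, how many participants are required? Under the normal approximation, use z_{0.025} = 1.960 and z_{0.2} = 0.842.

For a one-sample test: n = ((z_{α/2} + z_β) / d)².
z_{α/2} + z_β = 1.960 + 0.842 = 2.802.
n = (2.802 / 0.90)² = 3.113² = 9.69.
Round up.

n = 10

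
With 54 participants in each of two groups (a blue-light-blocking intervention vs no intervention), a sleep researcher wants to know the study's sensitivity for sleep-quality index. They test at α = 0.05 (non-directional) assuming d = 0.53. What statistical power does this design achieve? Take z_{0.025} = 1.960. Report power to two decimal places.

For two equal groups, power = Φ(d·√(n/2) − z_{α/2}).
d·√(n/2) = 0.53 × √(54/2) = 0.53 × 5.196 = 2.754.
z_β = 2.754 − 1.960 = 0.794.
Power = Φ(0.794) = 0.786.

power ≈ 0.79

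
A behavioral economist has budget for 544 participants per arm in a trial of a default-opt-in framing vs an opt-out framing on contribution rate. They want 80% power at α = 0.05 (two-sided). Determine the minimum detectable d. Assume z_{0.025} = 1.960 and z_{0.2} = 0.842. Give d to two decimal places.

d_min ≈ 0.17

For two independent groups of n = 544 each: d_min = (z_{α/2} + z_β)·√(2/n).
z-sum = 1.960 + 0.842 = 2.802.
d_min = 2.802 × √(2/544) = 2.802 × 0.0606 = 0.170.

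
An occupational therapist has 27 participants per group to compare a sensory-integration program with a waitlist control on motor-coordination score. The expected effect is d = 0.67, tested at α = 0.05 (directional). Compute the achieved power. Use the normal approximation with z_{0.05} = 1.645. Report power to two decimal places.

For two equal groups, power = Φ(d·√(n/2) − z_{α}).
d·√(n/2) = 0.67 × √(27/2) = 0.67 × 3.674 = 2.462.
z_β = 2.462 − 1.645 = 0.817.
Power = Φ(0.817) = 0.793.

power ≈ 0.79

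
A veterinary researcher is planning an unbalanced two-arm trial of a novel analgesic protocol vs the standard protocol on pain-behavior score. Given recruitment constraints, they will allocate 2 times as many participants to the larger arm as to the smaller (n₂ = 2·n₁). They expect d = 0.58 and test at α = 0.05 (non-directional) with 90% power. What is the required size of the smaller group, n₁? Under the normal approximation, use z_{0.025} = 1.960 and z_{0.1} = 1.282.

n₁ = 47

With allocation ratio k = n₂/n₁ = 2, Var(x̄₁−x̄₂) = σ²(1/n₁ + 1/(k·n₁)) = σ²·(k+1)/(k·n₁).
So n₁ = (1 + 1/k)·((z_{α/2} + z_β)/d)² = 1.500 × (3.242/0.58)².
n₁ = 1.500 × 31.24 = 46.9.
Round up: n₁ = 47, giving n₂ = 2 × 47 = 94.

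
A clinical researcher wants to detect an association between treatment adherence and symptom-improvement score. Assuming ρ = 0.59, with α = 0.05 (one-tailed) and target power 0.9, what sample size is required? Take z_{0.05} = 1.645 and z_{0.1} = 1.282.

Fisher's z: C = ½·ln((1+r)/(1−r)) = ½·ln(3.8780) = 0.6777.
n = ((z_{α} + z_β)/C)² + 3.
(1.645 + 1.282) / 0.6777 = 2.927 / 0.6777 = 4.319.
n = 4.319² + 3 = 18.65 + 3 = 21.7.
Round up.

n = 22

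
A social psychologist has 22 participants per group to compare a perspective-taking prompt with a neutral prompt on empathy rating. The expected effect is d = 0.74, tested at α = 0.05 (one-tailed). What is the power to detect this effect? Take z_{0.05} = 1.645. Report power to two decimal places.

power ≈ 0.79

For two equal groups, power = Φ(d·√(n/2) − z_{α}).
d·√(n/2) = 0.74 × √(22/2) = 0.74 × 3.317 = 2.454.
z_β = 2.454 − 1.645 = 0.809.
Power = Φ(0.809) = 0.791.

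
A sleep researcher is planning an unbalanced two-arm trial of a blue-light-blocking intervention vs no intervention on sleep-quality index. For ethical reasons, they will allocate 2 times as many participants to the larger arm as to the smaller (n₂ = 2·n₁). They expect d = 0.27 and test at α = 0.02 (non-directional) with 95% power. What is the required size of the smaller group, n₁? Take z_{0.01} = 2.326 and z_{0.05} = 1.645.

With allocation ratio k = n₂/n₁ = 2, Var(x̄₁−x̄₂) = σ²(1/n₁ + 1/(k·n₁)) = σ²·(k+1)/(k·n₁).
So n₁ = (1 + 1/k)·((z_{α/2} + z_β)/d)² = 1.500 × (3.971/0.27)².
n₁ = 1.500 × 216.31 = 324.5.
Round up: n₁ = 325, giving n₂ = 2 × 325 = 650.

n₁ = 325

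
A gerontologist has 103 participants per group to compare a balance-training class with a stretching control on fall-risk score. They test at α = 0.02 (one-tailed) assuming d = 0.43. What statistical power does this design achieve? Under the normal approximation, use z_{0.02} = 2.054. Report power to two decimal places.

power ≈ 0.85

For two equal groups, power = Φ(d·√(n/2) − z_{α}).
d·√(n/2) = 0.43 × √(103/2) = 0.43 × 7.176 = 3.086.
z_β = 3.086 − 2.054 = 1.032.
Power = Φ(1.032) = 0.849.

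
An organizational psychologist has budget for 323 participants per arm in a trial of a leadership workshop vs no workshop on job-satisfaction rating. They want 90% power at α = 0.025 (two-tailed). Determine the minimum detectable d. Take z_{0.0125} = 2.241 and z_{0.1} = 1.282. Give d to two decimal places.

d_min ≈ 0.28

For two independent groups of n = 323 each: d_min = (z_{α/2} + z_β)·√(2/n).
z-sum = 2.241 + 1.282 = 3.523.
d_min = 3.523 × √(2/323) = 3.523 × 0.0787 = 0.277.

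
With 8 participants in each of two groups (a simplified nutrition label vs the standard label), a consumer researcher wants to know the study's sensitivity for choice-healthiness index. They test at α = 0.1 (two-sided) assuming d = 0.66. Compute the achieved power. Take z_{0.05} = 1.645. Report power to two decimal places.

power ≈ 0.37

For two equal groups, power = Φ(d·√(n/2) − z_{α/2}).
d·√(n/2) = 0.66 × √(8/2) = 0.66 × 2.000 = 1.320.
z_β = 1.320 − 1.645 = -0.325.
Power = Φ(-0.325) = 0.373.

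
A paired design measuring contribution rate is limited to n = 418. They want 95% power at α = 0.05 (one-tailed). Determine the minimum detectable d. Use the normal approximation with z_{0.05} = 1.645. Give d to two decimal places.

d_min ≈ 0.16

For a single sample (or paired design) of n = 418: d_min = (z_{α} + z_β)/√n.
z-sum = 1.645 + 1.645 = 3.290.
d_min = 3.290 / √418 = 3.290 / 20.445 = 0.161.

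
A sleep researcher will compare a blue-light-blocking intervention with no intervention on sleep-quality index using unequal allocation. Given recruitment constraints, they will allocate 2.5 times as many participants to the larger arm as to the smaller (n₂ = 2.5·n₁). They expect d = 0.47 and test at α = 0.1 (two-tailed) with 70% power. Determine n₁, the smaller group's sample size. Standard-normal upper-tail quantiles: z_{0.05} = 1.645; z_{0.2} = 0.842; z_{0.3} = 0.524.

n₁ = 30

With allocation ratio k = n₂/n₁ = 2.5, Var(x̄₁−x̄₂) = σ²(1/n₁ + 1/(k·n₁)) = σ²·(k+1)/(k·n₁).
So n₁ = (1 + 1/k)·((z_{α/2} + z_β)/d)² = 1.400 × (2.169/0.47)².
n₁ = 1.400 × 21.30 = 29.8.
Round up: n₁ = 30, giving n₂ = 2.5 × 30 = 75.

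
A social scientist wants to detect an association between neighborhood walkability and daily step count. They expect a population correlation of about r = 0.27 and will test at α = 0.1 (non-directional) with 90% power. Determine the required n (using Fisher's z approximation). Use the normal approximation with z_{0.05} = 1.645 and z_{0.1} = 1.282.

Fisher's z: C = ½·ln((1+r)/(1−r)) = ½·ln(1.7397) = 0.2769.
n = ((z_{α/2} + z_β)/C)² + 3.
(1.645 + 1.282) / 0.2769 = 2.927 / 0.2769 = 10.571.
n = 10.571² + 3 = 111.74 + 3 = 114.7.
Round up.

n = 115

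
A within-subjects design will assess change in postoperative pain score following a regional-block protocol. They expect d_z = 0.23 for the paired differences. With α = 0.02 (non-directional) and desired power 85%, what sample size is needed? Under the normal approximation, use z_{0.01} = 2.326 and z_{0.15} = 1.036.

n = 214 pairs

For a paired (one-sample on differences) test: n = ((z_{α/2} + z_β) / d)².
z_{α/2} + z_β = 2.326 + 1.036 = 3.362.
n = (3.362 / 0.23)² = 14.617² = 213.67.
Round up.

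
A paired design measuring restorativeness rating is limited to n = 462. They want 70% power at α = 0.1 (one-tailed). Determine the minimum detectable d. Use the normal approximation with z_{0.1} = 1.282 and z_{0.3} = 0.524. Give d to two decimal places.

For a single sample (or paired design) of n = 462: d_min = (z_{α} + z_β)/√n.
z-sum = 1.282 + 0.524 = 1.806.
d_min = 1.806 / √462 = 1.806 / 21.494 = 0.084.

d_min ≈ 0.08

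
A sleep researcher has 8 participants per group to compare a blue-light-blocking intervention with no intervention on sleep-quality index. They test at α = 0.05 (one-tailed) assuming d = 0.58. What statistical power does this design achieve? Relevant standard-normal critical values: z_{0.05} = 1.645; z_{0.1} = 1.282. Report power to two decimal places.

For two equal groups, power = Φ(d·√(n/2) − z_{α}).
d·√(n/2) = 0.58 × √(8/2) = 0.58 × 2.000 = 1.160.
z_β = 1.160 − 1.645 = -0.485.
Power = Φ(-0.485) = 0.314.

power ≈ 0.31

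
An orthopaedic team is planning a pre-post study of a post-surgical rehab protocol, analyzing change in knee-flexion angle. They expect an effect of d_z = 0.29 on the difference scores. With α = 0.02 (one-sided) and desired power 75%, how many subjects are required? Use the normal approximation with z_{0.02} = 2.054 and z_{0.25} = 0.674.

n = 89 pairs

For a paired (one-sample on differences) test: n = ((z_{α} + z_β) / d)².
z_{α} + z_β = 2.054 + 0.674 = 2.728.
n = (2.728 / 0.29)² = 9.407² = 88.49.
Round up.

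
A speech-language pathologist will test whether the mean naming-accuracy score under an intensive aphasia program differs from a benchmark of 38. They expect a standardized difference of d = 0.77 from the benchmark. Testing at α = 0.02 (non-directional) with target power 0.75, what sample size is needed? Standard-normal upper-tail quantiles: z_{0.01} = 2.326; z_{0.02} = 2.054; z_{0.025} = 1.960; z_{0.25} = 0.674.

n = 16

For a one-sample test: n = ((z_{α/2} + z_β) / d)².
z_{α/2} + z_β = 2.326 + 0.674 = 3.000.
n = (3.000 / 0.77)² = 3.896² = 15.18.
Round up.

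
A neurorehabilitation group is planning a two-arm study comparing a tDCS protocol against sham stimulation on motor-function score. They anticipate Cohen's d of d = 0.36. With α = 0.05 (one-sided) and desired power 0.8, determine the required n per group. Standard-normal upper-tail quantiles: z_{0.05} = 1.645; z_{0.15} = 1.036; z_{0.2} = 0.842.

n = 96 per group

For two independent groups with equal n: n = 2·((z_{α} + z_β) / d)².
z_{α} + z_β = 1.645 + 0.842 = 2.487.
n = 2 × (2.487 / 0.36)² = 2 × 6.908² = 2 × 47.73 = 95.5.
Round up to the next whole participant.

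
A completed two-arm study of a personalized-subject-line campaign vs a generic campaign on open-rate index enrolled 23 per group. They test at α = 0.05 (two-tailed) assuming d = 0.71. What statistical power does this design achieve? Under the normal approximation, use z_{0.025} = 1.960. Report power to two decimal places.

power ≈ 0.67

For two equal groups, power = Φ(d·√(n/2) − z_{α/2}).
d·√(n/2) = 0.71 × √(23/2) = 0.71 × 3.391 = 2.408.
z_β = 2.408 − 1.960 = 0.448.
Power = Φ(0.448) = 0.673.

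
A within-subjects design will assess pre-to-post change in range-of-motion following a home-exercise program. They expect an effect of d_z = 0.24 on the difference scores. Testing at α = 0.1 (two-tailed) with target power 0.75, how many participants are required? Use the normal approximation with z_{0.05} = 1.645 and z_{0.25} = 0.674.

n = 94 pairs

For a paired (one-sample on differences) test: n = ((z_{α/2} + z_β) / d)².
z_{α/2} + z_β = 1.645 + 0.674 = 2.319.
n = (2.319 / 0.24)² = 9.662² = 93.36.
Round up.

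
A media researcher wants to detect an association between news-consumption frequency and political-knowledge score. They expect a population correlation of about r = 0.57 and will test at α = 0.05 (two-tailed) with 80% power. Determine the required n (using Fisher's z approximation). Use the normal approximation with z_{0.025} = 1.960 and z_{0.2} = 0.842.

n = 22

Fisher's z: C = ½·ln((1+r)/(1−r)) = ½·ln(3.6512) = 0.6475.
n = ((z_{α/2} + z_β)/C)² + 3.
(1.960 + 0.842) / 0.6475 = 2.802 / 0.6475 = 4.327.
n = 4.327² + 3 = 18.73 + 3 = 21.7.
Round up.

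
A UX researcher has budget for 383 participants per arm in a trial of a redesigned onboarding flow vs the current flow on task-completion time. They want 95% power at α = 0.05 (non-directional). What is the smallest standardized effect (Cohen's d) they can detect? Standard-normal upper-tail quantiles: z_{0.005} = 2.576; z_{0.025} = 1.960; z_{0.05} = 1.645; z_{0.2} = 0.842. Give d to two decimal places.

d_min ≈ 0.26

For two independent groups of n = 383 each: d_min = (z_{α/2} + z_β)·√(2/n).
z-sum = 1.960 + 1.645 = 3.605.
d_min = 3.605 × √(2/383) = 3.605 × 0.0723 = 0.261.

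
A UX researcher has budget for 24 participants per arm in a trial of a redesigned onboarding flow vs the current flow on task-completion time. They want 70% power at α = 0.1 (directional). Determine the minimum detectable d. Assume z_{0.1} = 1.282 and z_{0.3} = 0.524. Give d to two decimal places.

d_min ≈ 0.52

For two independent groups of n = 24 each: d_min = (z_{α} + z_β)·√(2/n).
z-sum = 1.282 + 0.524 = 1.806.
d_min = 1.806 × √(2/24) = 1.806 × 0.2887 = 0.521.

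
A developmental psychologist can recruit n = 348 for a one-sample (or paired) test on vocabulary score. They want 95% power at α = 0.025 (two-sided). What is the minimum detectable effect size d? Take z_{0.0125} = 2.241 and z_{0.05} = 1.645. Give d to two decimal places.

For a single sample (or paired design) of n = 348: d_min = (z_{α/2} + z_β)/√n.
z-sum = 2.241 + 1.645 = 3.886.
d_min = 3.886 / √348 = 3.886 / 18.655 = 0.208.

d_min ≈ 0.21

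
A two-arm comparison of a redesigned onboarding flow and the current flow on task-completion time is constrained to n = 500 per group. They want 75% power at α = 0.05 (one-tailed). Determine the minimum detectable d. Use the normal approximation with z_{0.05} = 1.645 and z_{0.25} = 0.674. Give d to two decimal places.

d_min ≈ 0.15

For two independent groups of n = 500 each: d_min = (z_{α} + z_β)·√(2/n).
z-sum = 1.645 + 0.674 = 2.319.
d_min = 2.319 × √(2/500) = 2.319 × 0.0632 = 0.147.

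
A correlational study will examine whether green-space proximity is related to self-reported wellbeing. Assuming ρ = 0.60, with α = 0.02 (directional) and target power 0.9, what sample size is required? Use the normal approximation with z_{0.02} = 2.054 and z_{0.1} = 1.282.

Fisher's z: C = ½·ln((1+r)/(1−r)) = ½·ln(4.0000) = 0.6931.
n = ((z_{α} + z_β)/C)² + 3.
(2.054 + 1.282) / 0.6931 = 3.336 / 0.6931 = 4.813.
n = 4.813² + 3 = 23.17 + 3 = 26.2.
Round up.

n = 27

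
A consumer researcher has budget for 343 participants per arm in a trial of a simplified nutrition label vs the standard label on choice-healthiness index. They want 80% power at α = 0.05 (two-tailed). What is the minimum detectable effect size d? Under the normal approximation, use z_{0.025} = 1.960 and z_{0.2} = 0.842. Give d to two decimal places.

d_min ≈ 0.21

For two independent groups of n = 343 each: d_min = (z_{α/2} + z_β)·√(2/n).
z-sum = 1.960 + 0.842 = 2.802.
d_min = 2.802 × √(2/343) = 2.802 × 0.0764 = 0.214.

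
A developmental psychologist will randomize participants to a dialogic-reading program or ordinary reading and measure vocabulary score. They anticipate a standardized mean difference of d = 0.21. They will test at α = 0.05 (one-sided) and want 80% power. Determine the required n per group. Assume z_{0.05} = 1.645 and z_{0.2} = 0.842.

n = 281 per group

For two independent groups with equal n: n = 2·((z_{α} + z_β) / d)².
z_{α} + z_β = 1.645 + 0.842 = 2.487.
n = 2 × (2.487 / 0.21)² = 2 × 11.843² = 2 × 140.25 = 280.5.
Round up to the next whole participant.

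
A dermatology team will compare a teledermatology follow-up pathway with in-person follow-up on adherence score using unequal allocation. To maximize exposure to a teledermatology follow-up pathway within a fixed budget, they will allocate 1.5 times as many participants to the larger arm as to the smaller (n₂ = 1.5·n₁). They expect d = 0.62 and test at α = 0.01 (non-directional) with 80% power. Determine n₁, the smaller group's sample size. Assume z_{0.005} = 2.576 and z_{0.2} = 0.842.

n₁ = 51

With allocation ratio k = n₂/n₁ = 1.5, Var(x̄₁−x̄₂) = σ²(1/n₁ + 1/(k·n₁)) = σ²·(k+1)/(k·n₁).
So n₁ = (1 + 1/k)·((z_{α/2} + z_β)/d)² = 1.667 × (3.418/0.62)².
n₁ = 1.667 × 30.39 = 50.7.
Round up: n₁ = 51, giving n₂ = ⌈1.5 × 51⌉ = ⌈76.5⌉ = 77.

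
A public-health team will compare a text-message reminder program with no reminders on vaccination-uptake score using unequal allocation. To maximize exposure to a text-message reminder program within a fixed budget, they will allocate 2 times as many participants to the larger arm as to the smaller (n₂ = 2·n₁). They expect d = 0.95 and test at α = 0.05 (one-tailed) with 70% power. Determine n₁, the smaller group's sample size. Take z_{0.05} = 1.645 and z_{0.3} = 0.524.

With allocation ratio k = n₂/n₁ = 2, Var(x̄₁−x̄₂) = σ²(1/n₁ + 1/(k·n₁)) = σ²·(k+1)/(k·n₁).
So n₁ = (1 + 1/k)·((z_{α} + z_β)/d)² = 1.500 × (2.169/0.95)².
n₁ = 1.500 × 5.21 = 7.8.
Round up: n₁ = 8, giving n₂ = 2 × 8 = 16.

n₁ = 8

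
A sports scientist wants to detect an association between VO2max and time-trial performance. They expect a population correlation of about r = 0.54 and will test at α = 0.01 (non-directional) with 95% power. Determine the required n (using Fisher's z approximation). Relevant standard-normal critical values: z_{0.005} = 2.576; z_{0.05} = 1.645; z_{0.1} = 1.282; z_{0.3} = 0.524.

Fisher's z: C = ½·ln((1+r)/(1−r)) = ½·ln(3.3478) = 0.6042.
n = ((z_{α/2} + z_β)/C)² + 3.
(2.576 + 1.645) / 0.6042 = 4.221 / 0.6042 = 6.986.
n = 6.986² + 3 = 48.81 + 3 = 51.8.
Round up.

n = 52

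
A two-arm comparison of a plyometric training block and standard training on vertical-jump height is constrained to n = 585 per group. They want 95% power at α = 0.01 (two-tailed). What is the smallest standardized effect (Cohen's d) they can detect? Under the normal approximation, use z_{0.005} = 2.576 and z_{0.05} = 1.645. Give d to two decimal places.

For two independent groups of n = 585 each: d_min = (z_{α/2} + z_β)·√(2/n).
z-sum = 2.576 + 1.645 = 4.221.
d_min = 4.221 × √(2/585) = 4.221 × 0.0585 = 0.247.

d_min ≈ 0.25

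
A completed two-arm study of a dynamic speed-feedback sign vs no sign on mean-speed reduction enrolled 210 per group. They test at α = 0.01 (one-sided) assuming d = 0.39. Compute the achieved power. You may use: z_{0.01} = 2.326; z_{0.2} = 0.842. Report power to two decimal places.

power ≈ 0.95

For two equal groups, power = Φ(d·√(n/2) − z_{α}).
d·√(n/2) = 0.39 × √(210/2) = 0.39 × 10.247 = 3.996.
z_β = 3.996 − 2.326 = 1.670.
Power = Φ(1.670) = 0.953.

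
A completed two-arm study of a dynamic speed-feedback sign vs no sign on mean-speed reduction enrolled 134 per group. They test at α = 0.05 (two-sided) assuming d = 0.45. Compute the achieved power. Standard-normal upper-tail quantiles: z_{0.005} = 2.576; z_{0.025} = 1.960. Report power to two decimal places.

For two equal groups, power = Φ(d·√(n/2) − z_{α/2}).
d·√(n/2) = 0.45 × √(134/2) = 0.45 × 8.185 = 3.683.
z_β = 3.683 − 1.960 = 1.723.
Power = Φ(1.723) = 0.958.

power ≈ 0.96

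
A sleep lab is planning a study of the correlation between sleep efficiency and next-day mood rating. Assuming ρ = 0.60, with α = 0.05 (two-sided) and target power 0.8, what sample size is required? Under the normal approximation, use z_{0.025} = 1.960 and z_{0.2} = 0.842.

Fisher's z: C = ½·ln((1+r)/(1−r)) = ½·ln(4.0000) = 0.6931.
n = ((z_{α/2} + z_β)/C)² + 3.
(1.960 + 0.842) / 0.6931 = 2.802 / 0.6931 = 4.043.
n = 4.043² + 3 = 16.34 + 3 = 19.3.
Round up.

n = 20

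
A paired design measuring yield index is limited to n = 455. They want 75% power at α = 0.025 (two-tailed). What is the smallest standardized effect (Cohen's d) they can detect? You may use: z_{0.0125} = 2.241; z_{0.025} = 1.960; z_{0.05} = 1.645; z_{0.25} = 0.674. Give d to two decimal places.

d_min ≈ 0.14

For a single sample (or paired design) of n = 455: d_min = (z_{α/2} + z_β)/√n.
z-sum = 2.241 + 0.674 = 2.915.
d_min = 2.915 / √455 = 2.915 / 21.331 = 0.137.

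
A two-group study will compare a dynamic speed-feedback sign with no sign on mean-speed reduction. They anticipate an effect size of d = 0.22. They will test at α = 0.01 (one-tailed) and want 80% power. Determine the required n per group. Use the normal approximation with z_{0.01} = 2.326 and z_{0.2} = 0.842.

For two independent groups with equal n: n = 2·((z_{α} + z_β) / d)².
z_{α} + z_β = 2.326 + 0.842 = 3.168.
n = 2 × (3.168 / 0.22)² = 2 × 14.400² = 2 × 207.36 = 414.7.
Round up to the next whole participant.

n = 415 per group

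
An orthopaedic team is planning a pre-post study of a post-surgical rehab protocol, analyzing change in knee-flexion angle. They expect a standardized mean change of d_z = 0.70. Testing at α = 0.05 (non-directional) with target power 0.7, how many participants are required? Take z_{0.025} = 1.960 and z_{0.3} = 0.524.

n = 13 pairs

For a paired (one-sample on differences) test: n = ((z_{α/2} + z_β) / d)².
z_{α/2} + z_β = 1.960 + 0.524 = 2.484.
n = (2.484 / 0.70)² = 3.549² = 12.59.
Round up.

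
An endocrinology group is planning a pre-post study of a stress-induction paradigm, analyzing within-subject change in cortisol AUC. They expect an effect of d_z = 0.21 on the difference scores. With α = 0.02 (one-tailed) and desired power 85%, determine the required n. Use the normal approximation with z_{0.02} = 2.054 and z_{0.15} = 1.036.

n = 217 pairs

For a paired (one-sample on differences) test: n = ((z_{α} + z_β) / d)².
z_{α} + z_β = 2.054 + 1.036 = 3.090.
n = (3.090 / 0.21)² = 14.714² = 216.51.
Round up.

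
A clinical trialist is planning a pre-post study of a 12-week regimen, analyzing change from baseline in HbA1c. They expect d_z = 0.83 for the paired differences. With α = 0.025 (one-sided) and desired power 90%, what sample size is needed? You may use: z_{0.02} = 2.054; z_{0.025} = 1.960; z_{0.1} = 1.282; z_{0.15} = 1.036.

n = 16 pairs

For a paired (one-sample on differences) test: n = ((z_{α} + z_β) / d)².
z_{α} + z_β = 1.960 + 1.282 = 3.242.
n = (3.242 / 0.83)² = 3.906² = 15.26.
Round up.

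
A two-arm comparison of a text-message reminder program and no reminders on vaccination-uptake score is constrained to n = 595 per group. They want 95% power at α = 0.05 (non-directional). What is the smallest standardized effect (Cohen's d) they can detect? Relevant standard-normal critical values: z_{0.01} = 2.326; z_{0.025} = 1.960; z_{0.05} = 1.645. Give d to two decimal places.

d_min ≈ 0.21

For two independent groups of n = 595 each: d_min = (z_{α/2} + z_β)·√(2/n).
z-sum = 1.960 + 1.645 = 3.605.
d_min = 3.605 × √(2/595) = 3.605 × 0.0580 = 0.209.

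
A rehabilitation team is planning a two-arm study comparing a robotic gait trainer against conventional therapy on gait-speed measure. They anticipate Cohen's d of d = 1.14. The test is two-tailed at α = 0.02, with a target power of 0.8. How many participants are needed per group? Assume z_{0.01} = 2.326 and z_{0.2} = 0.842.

n = 16 per group

For two independent groups with equal n: n = 2·((z_{α/2} + z_β) / d)².
z_{α/2} + z_β = 2.326 + 0.842 = 3.168.
n = 2 × (3.168 / 1.14)² = 2 × 2.779² = 2 × 7.72 = 15.4.
Round up to the next whole participant.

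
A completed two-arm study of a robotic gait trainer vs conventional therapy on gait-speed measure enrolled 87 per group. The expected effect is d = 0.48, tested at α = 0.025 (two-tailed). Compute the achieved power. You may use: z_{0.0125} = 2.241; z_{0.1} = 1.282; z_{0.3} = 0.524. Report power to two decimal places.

For two equal groups, power = Φ(d·√(n/2) − z_{α/2}).
d·√(n/2) = 0.48 × √(87/2) = 0.48 × 6.595 = 3.166.
z_β = 3.166 − 2.241 = 0.925.
Power = Φ(0.925) = 0.822.

power ≈ 0.82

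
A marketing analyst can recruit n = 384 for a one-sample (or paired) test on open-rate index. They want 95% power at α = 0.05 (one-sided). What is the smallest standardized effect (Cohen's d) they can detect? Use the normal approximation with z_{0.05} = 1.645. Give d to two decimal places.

d_min ≈ 0.17

For a single sample (or paired design) of n = 384: d_min = (z_{α} + z_β)/√n.
z-sum = 1.645 + 1.645 = 3.290.
d_min = 3.290 / √384 = 3.290 / 19.596 = 0.168.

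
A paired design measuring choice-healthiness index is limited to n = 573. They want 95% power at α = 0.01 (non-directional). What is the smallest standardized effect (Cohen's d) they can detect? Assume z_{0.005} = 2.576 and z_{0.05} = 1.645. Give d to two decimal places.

For a single sample (or paired design) of n = 573: d_min = (z_{α/2} + z_β)/√n.
z-sum = 2.576 + 1.645 = 4.221.
d_min = 4.221 / √573 = 4.221 / 23.937 = 0.176.

d_min ≈ 0.18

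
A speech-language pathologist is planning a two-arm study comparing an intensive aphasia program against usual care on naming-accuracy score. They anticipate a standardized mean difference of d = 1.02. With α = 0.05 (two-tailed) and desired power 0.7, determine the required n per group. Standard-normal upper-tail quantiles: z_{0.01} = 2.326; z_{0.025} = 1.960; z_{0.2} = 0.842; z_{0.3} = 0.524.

For two independent groups with equal n: n = 2·((z_{α/2} + z_β) / d)².
z_{α/2} + z_β = 1.960 + 0.524 = 2.484.
n = 2 × (2.484 / 1.02)² = 2 × 2.435² = 2 × 5.93 = 11.9.
Round up to the next whole participant.

n = 12 per group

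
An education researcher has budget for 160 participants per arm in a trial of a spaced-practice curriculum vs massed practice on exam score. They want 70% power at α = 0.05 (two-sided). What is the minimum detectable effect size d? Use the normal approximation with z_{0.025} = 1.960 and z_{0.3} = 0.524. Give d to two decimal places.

d_min ≈ 0.28

For two independent groups of n = 160 each: d_min = (z_{α/2} + z_β)·√(2/n).
z-sum = 1.960 + 0.524 = 2.484.
d_min = 2.484 × √(2/160) = 2.484 × 0.1118 = 0.278.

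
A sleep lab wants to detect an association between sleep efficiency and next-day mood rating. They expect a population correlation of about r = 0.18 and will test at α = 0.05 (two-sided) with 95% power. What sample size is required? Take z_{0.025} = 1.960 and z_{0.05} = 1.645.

Fisher's z: C = ½·ln((1+r)/(1−r)) = ½·ln(1.4390) = 0.1820.
n = ((z_{α/2} + z_β)/C)² + 3.
(1.960 + 1.645) / 0.1820 = 3.605 / 0.1820 = 19.808.
n = 19.808² + 3 = 392.34 + 3 = 395.3.
Round up.

n = 396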